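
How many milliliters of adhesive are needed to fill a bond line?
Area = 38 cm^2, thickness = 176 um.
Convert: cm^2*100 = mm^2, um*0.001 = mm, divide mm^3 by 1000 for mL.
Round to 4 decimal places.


= (38 * 100) * (176 * 0.001) / 1000
= 0.6688 mL

0.6688


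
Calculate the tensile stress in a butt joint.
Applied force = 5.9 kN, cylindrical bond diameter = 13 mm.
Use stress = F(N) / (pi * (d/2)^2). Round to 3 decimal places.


A = pi * 6.5^2 = 132.7323 mm^2
sigma = 5900.0 / 132.7323 = 44.450 MPa

44.450


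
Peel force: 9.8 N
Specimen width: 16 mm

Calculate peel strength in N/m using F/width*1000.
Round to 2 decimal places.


Peel strength = 9.8 / 16 * 1000 = 612.50 N/m

612.50


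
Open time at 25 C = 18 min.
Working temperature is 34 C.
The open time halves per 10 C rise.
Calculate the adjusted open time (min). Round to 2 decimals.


factor = 2^((34 - 25) / 10) = 1.8661
ot = 18 / 1.8661 = 9.65 min

9.65


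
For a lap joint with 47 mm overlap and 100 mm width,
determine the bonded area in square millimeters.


Area = 47 * 100 = 4700 mm^2

4700


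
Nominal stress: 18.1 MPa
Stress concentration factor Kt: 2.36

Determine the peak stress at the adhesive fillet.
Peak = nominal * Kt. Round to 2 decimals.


Peak stress = 18.1 * 2.36
= 42.72 MPa

42.72


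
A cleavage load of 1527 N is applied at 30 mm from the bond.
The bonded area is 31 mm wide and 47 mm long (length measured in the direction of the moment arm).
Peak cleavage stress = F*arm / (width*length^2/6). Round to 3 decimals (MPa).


Moment = 1527 * 30 = 45810 N*mm
Section modulus = 31 * 2209 / 6 = 68479 / 6 mm^3
Stress = 45810 / (68479 / 6) = 274860 / 68479
= 4.014 MPa

4.014


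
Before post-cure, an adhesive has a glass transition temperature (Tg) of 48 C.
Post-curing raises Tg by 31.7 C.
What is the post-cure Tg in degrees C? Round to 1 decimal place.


Tg_post = Tg_base + delta_Tg
= 48 + 31.7
= 79.7 C

79.7


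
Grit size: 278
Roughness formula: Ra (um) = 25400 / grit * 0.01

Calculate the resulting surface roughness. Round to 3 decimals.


Ra = 25400 / 278 * 0.01
= 0.914 um

0.914


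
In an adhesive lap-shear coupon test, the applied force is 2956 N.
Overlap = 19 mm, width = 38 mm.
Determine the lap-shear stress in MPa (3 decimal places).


stress = F / (overlap * width)
= 2956 / (19 * 38)
= 4.094 MPa

4.094


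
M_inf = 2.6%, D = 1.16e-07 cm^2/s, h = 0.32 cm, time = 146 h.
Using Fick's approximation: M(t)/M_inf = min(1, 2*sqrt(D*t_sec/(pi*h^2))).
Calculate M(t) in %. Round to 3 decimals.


t = 525600 s
ratio = min(1, 2*sqrt(1.16e-07*525600/(pi*0.1024)))
= 0.870686
M(t) = 2.6 * 0.870686 = 2.264%

2.264


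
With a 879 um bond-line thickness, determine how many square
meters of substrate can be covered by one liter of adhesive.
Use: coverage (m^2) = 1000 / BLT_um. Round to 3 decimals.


Coverage = 1000 / 879 = 1.138 m^2

1.138


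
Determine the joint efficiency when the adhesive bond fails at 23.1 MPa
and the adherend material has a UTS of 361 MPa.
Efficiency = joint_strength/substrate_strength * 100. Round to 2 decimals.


Joint efficiency = 23.1 / 361 * 100
= 6.40%

6.40


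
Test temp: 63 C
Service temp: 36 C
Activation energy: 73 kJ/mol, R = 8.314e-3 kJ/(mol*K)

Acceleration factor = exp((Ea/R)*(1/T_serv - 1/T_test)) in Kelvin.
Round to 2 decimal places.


AF = exp((73/0.008314)*(1/309.15 - 1/336.15))
= 9.79

9.79


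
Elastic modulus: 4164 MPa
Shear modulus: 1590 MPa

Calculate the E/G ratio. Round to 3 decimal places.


E / G = 4164 / 1590 = 2.619

2.619


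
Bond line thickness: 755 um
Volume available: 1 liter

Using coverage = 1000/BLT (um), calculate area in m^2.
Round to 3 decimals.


1 L = 1e6 mm^3, thickness = 755 um = 0.755 mm
Area = 1e6 / 0.755 mm^2 = (1e6 / 0.755) / 1e6 m^2 = 1000 / 755 m^2
= 1.325 m^2

1.325


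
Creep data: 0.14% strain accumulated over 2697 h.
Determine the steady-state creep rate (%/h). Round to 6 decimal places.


Rate = 0.14 / 2697 = 0.000052 %/h

0.000052


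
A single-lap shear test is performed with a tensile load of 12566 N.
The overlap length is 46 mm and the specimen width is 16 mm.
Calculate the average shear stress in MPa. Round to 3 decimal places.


Shear stress = F / (overlap * width)
= 12566 / (46 * 16)
= 12566 / 736
= 17.073 MPa

17.073


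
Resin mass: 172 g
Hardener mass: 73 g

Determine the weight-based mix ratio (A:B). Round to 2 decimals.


Ratio = 172 / 73 = 2.36

2.36


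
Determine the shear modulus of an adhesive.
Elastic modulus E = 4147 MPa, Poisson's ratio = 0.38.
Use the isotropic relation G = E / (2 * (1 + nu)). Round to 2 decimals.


G = 4147 / (2*(1+0.38)) = 4147 / 2.76
= 1502.54 MPa

1502.54


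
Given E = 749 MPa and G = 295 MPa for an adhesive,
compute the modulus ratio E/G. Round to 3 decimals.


E/G ratio = 749 / 295 = 2.539

2.539


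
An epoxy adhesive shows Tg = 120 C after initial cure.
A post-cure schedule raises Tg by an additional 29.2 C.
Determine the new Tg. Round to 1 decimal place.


New Tg = 120 + 29.2
= 149.2 C

149.2


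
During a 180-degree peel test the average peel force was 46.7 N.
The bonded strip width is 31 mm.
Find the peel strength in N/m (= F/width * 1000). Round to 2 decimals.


Peel strength = F/width * 1000
= 46.7 / 31 * 1000
= 1506.45 N/m

1506.45


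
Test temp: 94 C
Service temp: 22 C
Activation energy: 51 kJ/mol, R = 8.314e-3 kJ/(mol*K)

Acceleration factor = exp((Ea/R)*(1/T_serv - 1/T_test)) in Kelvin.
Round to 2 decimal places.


AF = exp((51/0.008314)*(1/295.15 - 1/367.15))
= 58.89

58.89


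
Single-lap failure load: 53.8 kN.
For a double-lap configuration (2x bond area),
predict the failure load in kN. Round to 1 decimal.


Failure load = 53.8 * 2 = 107.6 kN

107.6


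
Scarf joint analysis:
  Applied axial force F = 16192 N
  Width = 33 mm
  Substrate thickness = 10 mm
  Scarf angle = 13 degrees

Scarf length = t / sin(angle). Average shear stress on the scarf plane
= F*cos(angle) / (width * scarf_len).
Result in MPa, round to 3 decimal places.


Scarf length = 10 / sin(13 deg) = 44.4541 mm
cos(13 deg) = 0.974370
Shear = 16192 * 0.974370 / (33 * 44.4541)
= 10.755 MPa

10.755


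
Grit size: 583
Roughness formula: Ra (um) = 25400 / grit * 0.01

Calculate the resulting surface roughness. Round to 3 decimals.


Ra = 25400 / 583 * 0.01
= 0.436 um

0.436


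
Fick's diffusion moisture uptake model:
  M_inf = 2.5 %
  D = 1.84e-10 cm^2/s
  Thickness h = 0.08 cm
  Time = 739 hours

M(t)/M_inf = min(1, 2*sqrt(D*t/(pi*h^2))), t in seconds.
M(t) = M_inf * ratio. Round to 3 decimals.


t_sec = 739 * 3600 = 2660400
ratio = 2*sqrt(1.84e-10*2660400/(pi*0.08^2))
= min(1, 0.312067)
= 0.312067
M(t) = 2.5 * 0.312067 = 0.780 %

0.780


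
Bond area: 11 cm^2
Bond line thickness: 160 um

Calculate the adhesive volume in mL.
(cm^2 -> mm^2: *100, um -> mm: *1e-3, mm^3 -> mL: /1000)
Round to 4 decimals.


V = 11*100 * 160*1e-3 / 1000
= 0.1760 mL

0.1760


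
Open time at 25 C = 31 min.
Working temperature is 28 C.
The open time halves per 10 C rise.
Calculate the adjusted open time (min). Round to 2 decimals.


factor = 2^((28 - 25) / 10) = 1.2311
ot = 31 / 1.2311 = 25.18 min

25.18


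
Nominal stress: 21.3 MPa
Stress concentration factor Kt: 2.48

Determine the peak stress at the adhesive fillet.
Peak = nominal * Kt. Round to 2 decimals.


Peak stress = 21.3 * 2.48
= 52.82 MPa

52.82


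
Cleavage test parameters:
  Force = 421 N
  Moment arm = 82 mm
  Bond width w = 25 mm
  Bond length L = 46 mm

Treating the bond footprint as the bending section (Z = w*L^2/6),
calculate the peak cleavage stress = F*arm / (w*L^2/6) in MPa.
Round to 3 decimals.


M = 421 * 82 = 34522 N*mm
Z = 25 * 46^2 / 6 = 52900 / 6 mm^3
sigma = M / Z = 6 * 34522 / 52900 = 207132 / 52900
= 3.916 MPa

3.916


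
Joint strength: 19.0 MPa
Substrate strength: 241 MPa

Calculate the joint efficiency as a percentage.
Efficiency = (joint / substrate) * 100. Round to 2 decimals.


Efficiency = (19.0 / 241) * 100 = 7.88%

7.88


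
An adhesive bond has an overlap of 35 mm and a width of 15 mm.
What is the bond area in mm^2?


Bond area = overlap * width
= 35 * 15
= 525 mm^2

525


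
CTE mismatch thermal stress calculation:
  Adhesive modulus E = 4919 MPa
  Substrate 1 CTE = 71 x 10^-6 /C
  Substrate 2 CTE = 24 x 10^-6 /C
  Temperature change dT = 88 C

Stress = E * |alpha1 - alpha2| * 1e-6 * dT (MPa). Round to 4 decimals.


delta_alpha = |71 - 24| = 47 x 10^-6/C
Stress = 4919 * 47e-6 * 88
= 20.3450 MPa

20.3450


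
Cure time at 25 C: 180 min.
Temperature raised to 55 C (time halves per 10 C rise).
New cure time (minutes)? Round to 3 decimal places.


Acceleration factor = 2^(30/10) = 8.0000
New time = 180 / 8.0000 = 22.500 min

22.500


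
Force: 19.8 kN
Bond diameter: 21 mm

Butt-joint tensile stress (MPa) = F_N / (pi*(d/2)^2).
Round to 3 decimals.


F_N = 19.8 * 1000 = 19800.0 N
A = pi*(10.5)^2 = 346.3606 mm^2
stress = 19800.0 / 346.3606 = 57.166 MPa

57.166


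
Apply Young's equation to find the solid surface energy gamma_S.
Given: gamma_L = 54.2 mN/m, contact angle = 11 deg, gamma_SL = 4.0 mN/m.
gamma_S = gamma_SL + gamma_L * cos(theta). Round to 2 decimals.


theta_rad = 11 * pi/180 = 0.191986
gamma_S = 4.0 + 54.2 * cos(0.191986)
= 57.20 mN/m

57.20


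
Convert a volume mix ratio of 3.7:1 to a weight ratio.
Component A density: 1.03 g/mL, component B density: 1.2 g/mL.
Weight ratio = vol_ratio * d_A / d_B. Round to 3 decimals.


= 3.7 * 1.03 / 1.2 = 3.176

3.176


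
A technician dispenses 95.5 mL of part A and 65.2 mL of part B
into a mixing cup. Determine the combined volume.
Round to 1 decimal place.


Combined volume = 95.5 + 65.2
= 160.7 mL

160.7


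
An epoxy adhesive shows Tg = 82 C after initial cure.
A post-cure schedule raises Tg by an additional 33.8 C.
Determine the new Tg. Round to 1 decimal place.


New Tg = 82 + 33.8
= 115.8 C

115.8


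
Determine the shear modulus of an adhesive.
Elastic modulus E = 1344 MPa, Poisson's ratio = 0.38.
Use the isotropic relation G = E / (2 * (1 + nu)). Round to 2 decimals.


G = 1344 / (2*(1+0.38)) = 1344 / 2.76
= 486.96 MPa

486.96


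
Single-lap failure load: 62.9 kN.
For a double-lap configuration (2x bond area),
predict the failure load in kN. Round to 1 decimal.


Failure load = 62.9 * 2 = 125.8 kN

125.8


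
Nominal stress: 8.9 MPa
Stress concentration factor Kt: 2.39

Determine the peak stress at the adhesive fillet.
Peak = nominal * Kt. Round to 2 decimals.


Peak stress = 8.9 * 2.39
= 21.27 MPa

21.27


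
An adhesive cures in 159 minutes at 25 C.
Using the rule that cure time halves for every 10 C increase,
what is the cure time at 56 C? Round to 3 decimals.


Factor = 2^((56 - 25) / 10) = 8.5742
Cure time = 159 / 8.5742
= 18.544 minutes

18.544


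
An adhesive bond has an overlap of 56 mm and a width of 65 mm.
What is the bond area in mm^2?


Bond area = overlap * width
= 56 * 65
= 3640 mm^2

3640


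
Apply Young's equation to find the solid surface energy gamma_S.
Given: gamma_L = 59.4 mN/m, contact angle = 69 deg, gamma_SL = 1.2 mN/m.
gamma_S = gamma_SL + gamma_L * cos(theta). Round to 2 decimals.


theta_rad = 69 * pi/180 = 1.204277
gamma_S = 1.2 + 59.4 * cos(1.204277)
= 22.49 mN/m

22.49


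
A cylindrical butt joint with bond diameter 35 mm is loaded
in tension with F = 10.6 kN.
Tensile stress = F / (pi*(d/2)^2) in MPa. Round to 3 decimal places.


Area = pi * (35/2)^2 = 962.1128 mm^2
Stress = 10.6*1000 / 962.1128
= 11.017 MPa

11.017


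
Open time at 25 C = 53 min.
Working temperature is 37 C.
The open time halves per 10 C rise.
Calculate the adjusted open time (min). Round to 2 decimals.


factor = 2^((37 - 25) / 10) = 2.2974
ot = 53 / 2.2974 = 23.07 min

23.07


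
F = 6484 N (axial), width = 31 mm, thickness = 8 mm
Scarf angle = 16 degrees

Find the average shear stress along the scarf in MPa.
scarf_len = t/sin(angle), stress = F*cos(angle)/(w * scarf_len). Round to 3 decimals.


scarf_len = 8/sin(16 deg) = 29.0236
cos(16 deg) = 0.961262
stress = 6484*0.961262/(31*29.0236) = 6.927 MPa

6.927


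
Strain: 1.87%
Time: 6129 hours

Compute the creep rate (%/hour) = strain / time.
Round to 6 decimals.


Creep rate = 1.87 / 6129
= 0.000305 %/h

0.000305


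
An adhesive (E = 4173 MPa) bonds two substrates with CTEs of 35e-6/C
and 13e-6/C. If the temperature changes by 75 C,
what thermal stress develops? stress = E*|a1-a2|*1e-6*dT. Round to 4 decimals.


Stress = 4173 * |35 - 13| * 1e-6 * 75
= 6.8855 MPa

6.8855


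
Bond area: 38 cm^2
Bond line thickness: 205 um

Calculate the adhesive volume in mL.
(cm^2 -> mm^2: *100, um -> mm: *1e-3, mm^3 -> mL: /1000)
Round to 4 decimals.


V = 38*100 * 205*1e-3 / 1000
= 0.7790 mL

0.7790


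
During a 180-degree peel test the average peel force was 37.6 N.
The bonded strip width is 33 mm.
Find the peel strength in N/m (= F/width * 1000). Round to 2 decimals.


Peel strength = F/width * 1000
= 37.6 / 33 * 1000
= 1139.39 N/m

1139.39


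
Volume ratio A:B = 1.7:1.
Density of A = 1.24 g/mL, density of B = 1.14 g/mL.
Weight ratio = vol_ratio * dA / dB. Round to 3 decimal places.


Wt ratio = 1.7 * 1.24 / 1.14
= 1.849

1.849


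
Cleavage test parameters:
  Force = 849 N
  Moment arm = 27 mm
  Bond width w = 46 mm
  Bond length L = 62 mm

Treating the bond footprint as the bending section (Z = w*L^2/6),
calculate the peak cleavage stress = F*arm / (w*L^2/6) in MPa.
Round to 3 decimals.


M = 849 * 27 = 22923 N*mm
Z = 46 * 62^2 / 6 = 176824 / 6 mm^3
sigma = M / Z = 6 * 22923 / 176824 = 137538 / 176824
= 0.778 MPa

0.778


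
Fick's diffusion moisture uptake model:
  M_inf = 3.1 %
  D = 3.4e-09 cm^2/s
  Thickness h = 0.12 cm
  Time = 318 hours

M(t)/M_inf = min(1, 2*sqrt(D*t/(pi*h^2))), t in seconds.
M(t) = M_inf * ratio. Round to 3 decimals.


t_sec = 318 * 3600 = 1144800
ratio = 2*sqrt(3.4e-09*1144800/(pi*0.12^2))
= min(1, 0.586649)
= 0.586649
M(t) = 3.1 * 0.586649 = 1.819 %

1.819


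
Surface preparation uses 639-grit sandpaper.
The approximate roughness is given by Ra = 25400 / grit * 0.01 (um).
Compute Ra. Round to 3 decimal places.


Ra = 25400 / 639 * 0.01
= 254 / 639
= 0.397 um

0.397


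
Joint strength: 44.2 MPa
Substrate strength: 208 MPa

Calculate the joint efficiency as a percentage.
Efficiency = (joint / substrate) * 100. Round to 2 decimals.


Efficiency = (44.2 / 208) * 100 = 21.25%

21.25


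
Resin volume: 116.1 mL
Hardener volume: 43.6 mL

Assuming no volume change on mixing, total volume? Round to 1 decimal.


V_total = 116.1 + 43.6 = 159.7 mL

159.7


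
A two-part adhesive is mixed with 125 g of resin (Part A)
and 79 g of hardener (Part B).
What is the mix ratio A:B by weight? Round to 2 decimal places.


Mix ratio = mass_A / mass_B
= 125 / 79
= 1.58

1.58


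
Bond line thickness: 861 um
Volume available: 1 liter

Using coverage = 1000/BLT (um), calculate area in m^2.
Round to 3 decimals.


1 L = 1e6 mm^3, thickness = 861 um = 0.861 mm
Area = 1e6 / 0.861 mm^2 = (1e6 / 0.861) / 1e6 m^2 = 1000 / 861 m^2
= 1.161 m^2

1.161


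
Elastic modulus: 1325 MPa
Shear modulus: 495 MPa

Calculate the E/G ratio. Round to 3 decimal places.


E / G = 1325 / 495 = 2.677

2.677


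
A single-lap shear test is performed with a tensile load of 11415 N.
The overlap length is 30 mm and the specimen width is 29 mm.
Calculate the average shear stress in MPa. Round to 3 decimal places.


Shear stress = F / (overlap * width)
= 11415 / (30 * 29)
= 11415 / 870
= 13.121 MPa

13.121


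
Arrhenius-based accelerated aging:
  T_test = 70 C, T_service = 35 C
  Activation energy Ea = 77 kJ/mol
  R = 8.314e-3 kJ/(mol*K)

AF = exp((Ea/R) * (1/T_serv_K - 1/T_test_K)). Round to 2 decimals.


T_test_K = 343.15, T_serv_K = 308.15
AF = exp((77/8.314e-3) * (1/308.15 - 1/343.15))
= 21.45

21.45


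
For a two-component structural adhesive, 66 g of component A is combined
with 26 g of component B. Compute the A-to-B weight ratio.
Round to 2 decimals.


Weight ratio A:B = 66 / 26
= 2.54

2.54


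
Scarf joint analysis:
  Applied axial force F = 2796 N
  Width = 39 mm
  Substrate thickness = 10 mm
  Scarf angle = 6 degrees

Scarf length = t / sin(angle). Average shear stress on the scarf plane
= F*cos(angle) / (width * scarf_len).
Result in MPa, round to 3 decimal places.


Scarf length = 10 / sin(6 deg) = 95.6677 mm
cos(6 deg) = 0.994522
Shear = 2796 * 0.994522 / (39 * 95.6677)
= 0.745 MPa

0.745


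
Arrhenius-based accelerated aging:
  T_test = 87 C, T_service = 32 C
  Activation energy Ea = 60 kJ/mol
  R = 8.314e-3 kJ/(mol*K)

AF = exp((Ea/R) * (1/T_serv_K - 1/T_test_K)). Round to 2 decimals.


T_test_K = 360.15, T_serv_K = 305.15
AF = exp((60/8.314e-3) * (1/305.15 - 1/360.15))
= 37.03

37.03


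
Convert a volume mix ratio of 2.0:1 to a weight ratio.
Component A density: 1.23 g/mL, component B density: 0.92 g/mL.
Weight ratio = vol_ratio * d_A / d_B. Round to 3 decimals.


= 2.0 * 1.23 / 0.92 = 2.674

2.674


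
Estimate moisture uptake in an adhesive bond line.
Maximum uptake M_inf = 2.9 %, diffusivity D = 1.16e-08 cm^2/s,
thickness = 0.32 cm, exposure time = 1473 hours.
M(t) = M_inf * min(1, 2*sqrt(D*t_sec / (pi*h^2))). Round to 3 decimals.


Convert time: 1473 h = 5302800 s
ratio = min(1, 2*sqrt(1.16e-08*5302800/(pi*0.32^2)))
= 0.874554
M(t) = 2.9 * 0.874554 = 2.536%

2.536


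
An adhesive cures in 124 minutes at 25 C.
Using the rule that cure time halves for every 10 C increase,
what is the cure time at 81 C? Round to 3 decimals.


Factor = 2^((81 - 25) / 10) = 48.5029
Cure time = 124 / 48.5029
= 2.557 minutes

2.557


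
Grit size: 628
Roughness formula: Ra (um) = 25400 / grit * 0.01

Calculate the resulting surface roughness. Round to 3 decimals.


Ra = 25400 / 628 * 0.01
= 0.404 um

0.404


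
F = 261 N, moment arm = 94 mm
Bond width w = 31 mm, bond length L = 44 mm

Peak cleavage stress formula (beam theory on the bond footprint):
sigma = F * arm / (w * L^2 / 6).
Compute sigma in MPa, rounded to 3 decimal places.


sigma = (261 * 94) / (31 * 1936 / 6)
= 24534 * 6 / 60016
= 147204 / 60016
= 2.453 MPa

2.453


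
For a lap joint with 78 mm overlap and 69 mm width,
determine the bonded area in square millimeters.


Area = 78 * 69 = 5382 mm^2

5382


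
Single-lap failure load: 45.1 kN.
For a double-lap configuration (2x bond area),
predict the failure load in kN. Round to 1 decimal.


Failure load = 45.1 * 2 = 90.2 kN

90.2


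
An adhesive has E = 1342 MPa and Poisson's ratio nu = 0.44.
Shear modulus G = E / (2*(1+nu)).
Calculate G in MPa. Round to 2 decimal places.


G = 1342 / (2*(1+0.44))
= 1342 / 2.88
= 465.97 MPa

465.97


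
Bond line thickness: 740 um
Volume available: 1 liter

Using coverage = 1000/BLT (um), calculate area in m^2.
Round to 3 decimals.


1 L = 1e6 mm^3, thickness = 740 um = 0.74 mm
Area = 1e6 / 0.74 mm^2 = (1e6 / 0.74) / 1e6 m^2 = 1000 / 740 m^2
= 1.351 m^2

1.351


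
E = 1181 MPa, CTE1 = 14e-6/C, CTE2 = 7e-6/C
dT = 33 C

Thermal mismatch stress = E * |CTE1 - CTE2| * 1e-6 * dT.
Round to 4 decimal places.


= 1181 * 7e-6 * 33
= 0.2728 MPa

0.2728


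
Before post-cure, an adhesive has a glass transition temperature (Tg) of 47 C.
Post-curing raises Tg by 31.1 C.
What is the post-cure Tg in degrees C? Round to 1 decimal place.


Tg_post = Tg_base + delta_Tg
= 47 + 31.1
= 78.1 C

78.1


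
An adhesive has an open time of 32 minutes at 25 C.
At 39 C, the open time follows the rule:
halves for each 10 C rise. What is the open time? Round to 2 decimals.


Factor = 2^((39-25)/10) = 2.6390
Open time = 32 / 2.6390 = 12.13 min

12.13


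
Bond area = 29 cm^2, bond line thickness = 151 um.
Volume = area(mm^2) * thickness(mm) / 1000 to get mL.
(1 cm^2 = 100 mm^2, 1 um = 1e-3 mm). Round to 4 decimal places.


area_mm2 = 29 * 100 = 2900
blt_mm = 151 * 1e-3 = 0.151
vol_mm3 = 2900 * 0.151 = 437.9
vol_mL = 437.9 / 1000 = 0.4379 mL

0.4379


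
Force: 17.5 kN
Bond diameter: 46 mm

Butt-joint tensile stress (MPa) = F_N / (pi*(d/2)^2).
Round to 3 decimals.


F_N = 17.5 * 1000 = 17500.0 N
A = pi*(23.0)^2 = 1661.9025 mm^2
stress = 17500.0 / 1661.9025 = 10.530 MPa

10.530


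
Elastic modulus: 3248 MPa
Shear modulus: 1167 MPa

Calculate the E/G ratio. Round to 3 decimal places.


E / G = 3248 / 1167 = 2.783

2.783


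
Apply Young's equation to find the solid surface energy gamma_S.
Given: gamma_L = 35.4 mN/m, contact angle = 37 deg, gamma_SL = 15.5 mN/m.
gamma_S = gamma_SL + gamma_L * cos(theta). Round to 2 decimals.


theta_rad = 37 * pi/180 = 0.645772
gamma_S = 15.5 + 35.4 * cos(0.645772)
= 43.77 mN/m

43.77


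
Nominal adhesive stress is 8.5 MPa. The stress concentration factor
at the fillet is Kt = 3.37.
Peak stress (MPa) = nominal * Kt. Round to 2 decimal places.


Peak = 8.5 * 3.37 = 28.65 MPa

28.65


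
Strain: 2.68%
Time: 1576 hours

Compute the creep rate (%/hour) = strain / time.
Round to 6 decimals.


Creep rate = 2.68 / 1576
= 0.001701 %/h

0.001701


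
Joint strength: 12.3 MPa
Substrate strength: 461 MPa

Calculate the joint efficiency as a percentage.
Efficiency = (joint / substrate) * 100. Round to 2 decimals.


Efficiency = (12.3 / 461) * 100 = 2.67%

2.67


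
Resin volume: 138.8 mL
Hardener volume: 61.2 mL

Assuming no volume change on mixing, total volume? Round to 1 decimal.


V_total = 138.8 + 61.2 = 200.0 mL

200.0


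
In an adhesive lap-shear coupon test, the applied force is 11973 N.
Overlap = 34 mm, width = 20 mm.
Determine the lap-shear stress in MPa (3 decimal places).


stress = F / (overlap * width)
= 11973 / (34 * 20)
= 17.607 MPa

17.607


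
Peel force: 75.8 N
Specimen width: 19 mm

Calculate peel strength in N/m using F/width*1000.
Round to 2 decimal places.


Peel strength = 75.8 / 19 * 1000 = 3989.47 N/m

3989.47


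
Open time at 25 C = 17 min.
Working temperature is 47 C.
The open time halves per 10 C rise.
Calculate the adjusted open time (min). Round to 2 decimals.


factor = 2^((47 - 25) / 10) = 4.5948
ot = 17 / 4.5948 = 3.70 min

3.70


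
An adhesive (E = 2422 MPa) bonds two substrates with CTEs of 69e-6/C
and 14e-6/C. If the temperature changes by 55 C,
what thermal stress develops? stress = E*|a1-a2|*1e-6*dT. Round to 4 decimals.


Stress = 2422 * |69 - 14| * 1e-6 * 55
= 7.3266 MPa

7.3266


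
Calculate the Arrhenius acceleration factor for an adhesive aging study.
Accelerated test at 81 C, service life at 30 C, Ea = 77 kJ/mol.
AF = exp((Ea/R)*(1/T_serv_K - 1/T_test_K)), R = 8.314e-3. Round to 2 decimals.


T_test = 354.15 K, T_serv = 303.15 K
Ea/R = 77 / 0.008314 = 9261.49
AF = exp(9261.49 * (1/303.15 - 1/354.15))
= 81.41

81.41


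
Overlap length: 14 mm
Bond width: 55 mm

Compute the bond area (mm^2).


Bond area = 14 * 55 = 770 mm^2

770


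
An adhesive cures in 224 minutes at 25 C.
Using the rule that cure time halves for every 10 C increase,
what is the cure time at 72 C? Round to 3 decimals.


Factor = 2^((72 - 25) / 10) = 25.9921
Cure time = 224 / 25.9921
= 8.618 minutes

8.618


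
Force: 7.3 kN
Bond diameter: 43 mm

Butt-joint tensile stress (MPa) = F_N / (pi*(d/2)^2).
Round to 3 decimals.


F_N = 7.3 * 1000 = 7300.0 N
A = pi*(21.5)^2 = 1452.2012 mm^2
stress = 7300.0 / 1452.2012 = 5.027 MPa

5.027


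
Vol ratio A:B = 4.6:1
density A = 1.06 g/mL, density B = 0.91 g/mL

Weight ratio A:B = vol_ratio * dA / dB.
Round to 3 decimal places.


Weight ratio = 4.6 * 1.06 / 0.91
= 5.358

5.358


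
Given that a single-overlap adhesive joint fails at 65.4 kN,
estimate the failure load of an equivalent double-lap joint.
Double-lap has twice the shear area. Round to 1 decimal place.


Double-lap factor = 2
Expected load = 65.4 * 2 = 130.8 kN

130.8


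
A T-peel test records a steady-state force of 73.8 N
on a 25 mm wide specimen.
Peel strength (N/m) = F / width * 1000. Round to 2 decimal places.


Peel strength = 73.8 / 25 * 1000
= 2952.00 N/m

2952.00


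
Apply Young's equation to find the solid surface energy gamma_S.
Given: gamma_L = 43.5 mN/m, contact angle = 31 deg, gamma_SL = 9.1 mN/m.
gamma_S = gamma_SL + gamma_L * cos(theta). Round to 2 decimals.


theta_rad = 31 * pi/180 = 0.541052
gamma_S = 9.1 + 43.5 * cos(0.541052)
= 46.39 mN/m

46.39


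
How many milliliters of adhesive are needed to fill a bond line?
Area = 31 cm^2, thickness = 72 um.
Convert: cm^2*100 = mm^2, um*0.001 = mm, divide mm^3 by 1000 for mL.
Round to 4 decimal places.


= (31 * 100) * (72 * 0.001) / 1000
= 0.2232 mL

0.2232


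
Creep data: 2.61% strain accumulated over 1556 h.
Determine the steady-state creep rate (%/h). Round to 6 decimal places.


Rate = 2.61 / 1556 = 0.001677 %/h

0.001677


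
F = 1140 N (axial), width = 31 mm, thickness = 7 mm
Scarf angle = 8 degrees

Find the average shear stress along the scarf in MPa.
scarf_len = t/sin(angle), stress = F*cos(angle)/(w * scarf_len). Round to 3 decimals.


scarf_len = 7/sin(8 deg) = 50.2971
cos(8 deg) = 0.990268
stress = 1140*0.990268/(31*50.2971) = 0.724 MPa

0.724


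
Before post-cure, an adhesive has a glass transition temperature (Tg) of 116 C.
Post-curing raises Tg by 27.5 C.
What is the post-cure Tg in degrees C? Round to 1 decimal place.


Tg_post = Tg_base + delta_Tg
= 116 + 27.5
= 143.5 C

143.5


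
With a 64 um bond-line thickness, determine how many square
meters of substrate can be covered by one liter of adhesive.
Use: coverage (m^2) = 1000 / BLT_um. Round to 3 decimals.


Coverage = 1000 / 64 = 15.625 m^2

15.625


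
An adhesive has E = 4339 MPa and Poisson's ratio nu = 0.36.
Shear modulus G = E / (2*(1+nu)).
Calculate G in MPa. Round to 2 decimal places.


G = 4339 / (2*(1+0.36))
= 4339 / 2.72
= 1595.22 MPa

1595.22


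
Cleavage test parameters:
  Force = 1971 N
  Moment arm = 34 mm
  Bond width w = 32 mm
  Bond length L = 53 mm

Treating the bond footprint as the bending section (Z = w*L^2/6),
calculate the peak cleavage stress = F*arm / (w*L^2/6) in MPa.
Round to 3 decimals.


M = 1971 * 34 = 67014 N*mm
Z = 32 * 53^2 / 6 = 89888 / 6 mm^3
sigma = M / Z = 6 * 67014 / 89888 = 402084 / 89888
= 4.473 MPa

4.473


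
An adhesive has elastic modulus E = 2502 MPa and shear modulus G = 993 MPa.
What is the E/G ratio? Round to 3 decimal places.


E/G = 2502 / 993 = 2.520

2.520


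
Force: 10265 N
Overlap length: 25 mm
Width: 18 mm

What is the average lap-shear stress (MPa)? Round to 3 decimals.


Average shear stress = F / (overlap * width)
= 10265 / (25 * 18)
= 22.811 MPa

22.811


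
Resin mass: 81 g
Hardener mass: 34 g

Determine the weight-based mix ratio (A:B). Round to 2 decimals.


Ratio = 81 / 34 = 2.38

2.38


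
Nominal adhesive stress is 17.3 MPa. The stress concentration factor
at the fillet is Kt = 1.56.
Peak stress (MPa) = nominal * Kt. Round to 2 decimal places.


Peak = 17.3 * 1.56 = 26.99 MPa

26.99


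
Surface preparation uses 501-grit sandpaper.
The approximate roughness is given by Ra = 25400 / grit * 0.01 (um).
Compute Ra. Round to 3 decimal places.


Ra = 25400 / 501 * 0.01
= 254 / 501
= 0.507 um

0.507


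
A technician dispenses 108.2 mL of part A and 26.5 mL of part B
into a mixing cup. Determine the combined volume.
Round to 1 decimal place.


Combined volume = 108.2 + 26.5
= 134.7 mL

134.7


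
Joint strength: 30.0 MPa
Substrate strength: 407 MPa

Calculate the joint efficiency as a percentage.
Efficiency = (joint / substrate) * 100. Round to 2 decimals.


Efficiency = (30.0 / 407) * 100 = 7.37%

7.37


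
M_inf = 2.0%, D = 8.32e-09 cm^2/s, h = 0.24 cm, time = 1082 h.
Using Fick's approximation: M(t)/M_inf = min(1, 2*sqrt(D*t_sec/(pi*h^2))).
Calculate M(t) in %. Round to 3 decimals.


t = 3895200 s
ratio = min(1, 2*sqrt(8.32e-09*3895200/(pi*0.0576)))
= 0.846390
M(t) = 2.0 * 0.846390 = 1.693%

1.693


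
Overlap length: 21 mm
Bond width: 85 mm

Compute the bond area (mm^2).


Bond area = 21 * 85 = 1785 mm^2

1785


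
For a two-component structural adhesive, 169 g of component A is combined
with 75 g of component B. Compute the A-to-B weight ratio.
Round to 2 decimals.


Weight ratio A:B = 169 / 75
= 2.25

2.25


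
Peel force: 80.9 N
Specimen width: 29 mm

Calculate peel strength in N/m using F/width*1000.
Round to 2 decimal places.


Peel strength = 80.9 / 29 * 1000 = 2789.66 N/m

2789.66


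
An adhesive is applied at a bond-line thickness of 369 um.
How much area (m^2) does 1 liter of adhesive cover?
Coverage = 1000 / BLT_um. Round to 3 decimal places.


Coverage = 1000 / 369 = 2.710 m^2

2.710


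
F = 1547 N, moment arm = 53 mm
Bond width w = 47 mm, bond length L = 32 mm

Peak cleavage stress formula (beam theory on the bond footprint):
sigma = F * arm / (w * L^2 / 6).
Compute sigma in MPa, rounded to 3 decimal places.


sigma = (1547 * 53) / (47 * 1024 / 6)
= 81991 * 6 / 48128
= 491946 / 48128
= 10.222 MPa

10.222


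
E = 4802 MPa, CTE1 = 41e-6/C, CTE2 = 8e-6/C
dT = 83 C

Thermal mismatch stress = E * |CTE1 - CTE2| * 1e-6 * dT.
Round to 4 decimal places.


= 4802 * 33e-6 * 83
= 13.1527 MPa

13.1527


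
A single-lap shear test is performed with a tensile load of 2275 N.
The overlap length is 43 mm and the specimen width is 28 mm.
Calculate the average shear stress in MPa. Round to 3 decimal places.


Shear stress = F / (overlap * width)
= 2275 / (43 * 28)
= 2275 / 1204
= 1.890 MPa

1.890


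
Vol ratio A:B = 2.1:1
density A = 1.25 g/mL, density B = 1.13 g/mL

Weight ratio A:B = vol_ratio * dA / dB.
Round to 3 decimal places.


Weight ratio = 2.1 * 1.25 / 1.13
= 2.323

2.323


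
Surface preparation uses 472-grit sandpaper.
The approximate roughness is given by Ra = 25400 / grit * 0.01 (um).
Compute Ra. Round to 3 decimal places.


Ra = 25400 / 472 * 0.01
= 254 / 472
= 0.538 um

0.538


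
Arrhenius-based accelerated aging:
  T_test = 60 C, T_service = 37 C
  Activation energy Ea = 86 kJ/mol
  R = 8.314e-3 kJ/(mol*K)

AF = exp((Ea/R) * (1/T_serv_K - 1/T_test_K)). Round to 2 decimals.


T_test_K = 333.15, T_serv_K = 310.15
AF = exp((86/8.314e-3) * (1/310.15 - 1/333.15))
= 10.00

10.00


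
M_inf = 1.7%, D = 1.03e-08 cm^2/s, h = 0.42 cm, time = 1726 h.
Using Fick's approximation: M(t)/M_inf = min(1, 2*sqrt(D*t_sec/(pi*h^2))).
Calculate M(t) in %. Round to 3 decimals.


t = 6213600 s
ratio = min(1, 2*sqrt(1.03e-08*6213600/(pi*0.1764)))
= 0.679667
M(t) = 1.7 * 0.679667 = 1.155%

1.155


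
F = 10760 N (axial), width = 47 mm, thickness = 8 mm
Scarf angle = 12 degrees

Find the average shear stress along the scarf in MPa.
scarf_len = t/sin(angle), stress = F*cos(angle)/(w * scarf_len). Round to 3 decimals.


scarf_len = 8/sin(12 deg) = 38.4779
cos(12 deg) = 0.978148
stress = 10760*0.978148/(47*38.4779) = 5.820 MPa

5.820


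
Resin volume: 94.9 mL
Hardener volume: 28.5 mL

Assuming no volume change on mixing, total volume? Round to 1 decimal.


V_total = 94.9 + 28.5 = 123.4 mL

123.4


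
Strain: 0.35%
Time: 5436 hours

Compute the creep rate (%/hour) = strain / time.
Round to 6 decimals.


Creep rate = 0.35 / 5436
= 0.000064 %/h

0.000064


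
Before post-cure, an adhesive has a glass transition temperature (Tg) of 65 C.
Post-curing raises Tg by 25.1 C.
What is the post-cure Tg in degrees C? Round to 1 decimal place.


Tg_post = Tg_base + delta_Tg
= 65 + 25.1
= 90.1 C

90.1


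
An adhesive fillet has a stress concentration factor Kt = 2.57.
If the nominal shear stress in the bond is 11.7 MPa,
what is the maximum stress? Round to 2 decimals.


Max stress = 11.7 * 2.57 = 30.07 MPa

30.07


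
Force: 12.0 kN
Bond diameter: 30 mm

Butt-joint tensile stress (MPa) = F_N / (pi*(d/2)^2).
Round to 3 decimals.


F_N = 12.0 * 1000 = 12000.0 N
A = pi*(15.0)^2 = 706.8583 mm^2
stress = 12000.0 / 706.8583 = 16.977 MPa

16.977


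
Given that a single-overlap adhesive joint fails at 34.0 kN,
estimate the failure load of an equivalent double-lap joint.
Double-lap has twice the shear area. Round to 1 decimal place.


Double-lap factor = 2
Expected load = 34.0 * 2 = 68.0 kN

68.0


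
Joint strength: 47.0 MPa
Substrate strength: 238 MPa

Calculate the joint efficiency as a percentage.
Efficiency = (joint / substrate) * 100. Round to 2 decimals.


Efficiency = (47.0 / 238) * 100 = 19.75%

19.75


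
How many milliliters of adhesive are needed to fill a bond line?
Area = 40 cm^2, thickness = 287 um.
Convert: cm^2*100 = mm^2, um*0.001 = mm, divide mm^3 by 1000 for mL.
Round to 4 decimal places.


= (40 * 100) * (287 * 0.001) / 1000
= 1.1480 mL

1.1480


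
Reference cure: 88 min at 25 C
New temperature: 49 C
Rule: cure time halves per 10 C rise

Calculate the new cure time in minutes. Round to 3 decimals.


factor = 2^((49-25)/10) = 5.2780
t_new = 88 / 5.2780 = 16.673 min

16.673


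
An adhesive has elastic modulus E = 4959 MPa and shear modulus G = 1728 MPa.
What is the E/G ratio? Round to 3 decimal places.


E/G = 4959 / 1728 = 2.870

2.870


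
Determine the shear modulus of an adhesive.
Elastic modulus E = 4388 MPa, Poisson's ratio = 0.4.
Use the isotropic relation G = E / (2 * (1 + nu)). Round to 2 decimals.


G = 4388 / (2*(1+0.4)) = 4388 / 2.80
= 1567.14 MPa

1567.14


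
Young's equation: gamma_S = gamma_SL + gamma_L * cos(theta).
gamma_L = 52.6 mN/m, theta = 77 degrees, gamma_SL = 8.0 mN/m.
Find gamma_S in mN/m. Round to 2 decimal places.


cos(77 deg) = 0.224951
gamma_S = 8.0 + 52.6 * 0.224951
= 19.83 mN/m

19.83


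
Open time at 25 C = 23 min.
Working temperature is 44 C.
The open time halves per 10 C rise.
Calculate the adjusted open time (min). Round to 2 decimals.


factor = 2^((44 - 25) / 10) = 3.7321
ot = 23 / 3.7321 = 6.16 min

6.16


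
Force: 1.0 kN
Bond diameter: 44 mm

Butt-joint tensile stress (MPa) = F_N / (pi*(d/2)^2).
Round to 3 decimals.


F_N = 1.0 * 1000 = 1000.0 N
A = pi*(22.0)^2 = 1520.5308 mm^2
stress = 1000.0 / 1520.5308 = 0.658 MPa

0.658


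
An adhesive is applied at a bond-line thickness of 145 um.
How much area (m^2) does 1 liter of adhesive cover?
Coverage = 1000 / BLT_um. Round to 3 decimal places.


Coverage = 1000 / 145 = 6.897 m^2

6.897


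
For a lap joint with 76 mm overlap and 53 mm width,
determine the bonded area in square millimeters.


Area = 76 * 53 = 4028 mm^2

4028


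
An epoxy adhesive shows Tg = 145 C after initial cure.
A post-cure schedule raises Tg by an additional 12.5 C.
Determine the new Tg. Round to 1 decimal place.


New Tg = 145 + 12.5
= 157.5 C

157.5


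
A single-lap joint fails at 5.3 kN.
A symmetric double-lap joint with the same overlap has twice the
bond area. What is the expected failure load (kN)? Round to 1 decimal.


Double-lap load = 2 * 5.3 = 10.6 kN

10.6


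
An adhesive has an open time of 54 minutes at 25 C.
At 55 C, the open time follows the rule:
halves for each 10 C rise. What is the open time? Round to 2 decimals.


Factor = 2^((55-25)/10) = 8.0000
Open time = 54 / 8.0000 = 6.75 min

6.75


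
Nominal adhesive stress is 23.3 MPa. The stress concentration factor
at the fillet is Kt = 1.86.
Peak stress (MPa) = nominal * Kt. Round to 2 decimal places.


Peak = 23.3 * 1.86 = 43.34 MPa

43.34


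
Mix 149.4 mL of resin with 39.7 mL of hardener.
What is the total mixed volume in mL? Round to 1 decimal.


Total = 149.4 + 39.7 = 189.1 mL

189.1


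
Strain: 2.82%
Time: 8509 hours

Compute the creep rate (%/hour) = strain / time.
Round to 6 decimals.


Creep rate = 2.82 / 8509
= 0.000331 %/h

0.000331


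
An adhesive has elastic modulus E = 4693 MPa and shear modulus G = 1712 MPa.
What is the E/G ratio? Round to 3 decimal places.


E/G = 4693 / 1712 = 2.741

2.741


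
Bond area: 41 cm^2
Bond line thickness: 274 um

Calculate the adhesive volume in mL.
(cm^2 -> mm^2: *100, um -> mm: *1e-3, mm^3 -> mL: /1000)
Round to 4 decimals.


V = 41*100 * 274*1e-3 / 1000
= 1.1234 mL

1.1234


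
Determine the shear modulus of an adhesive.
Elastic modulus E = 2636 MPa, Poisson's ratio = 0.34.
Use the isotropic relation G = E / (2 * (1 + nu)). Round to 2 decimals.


G = 2636 / (2*(1+0.34)) = 2636 / 2.68
= 983.58 MPa

983.58


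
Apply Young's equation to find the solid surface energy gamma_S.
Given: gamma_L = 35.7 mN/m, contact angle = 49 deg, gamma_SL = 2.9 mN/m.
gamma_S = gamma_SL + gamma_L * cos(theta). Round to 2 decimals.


theta_rad = 49 * pi/180 = 0.855211
gamma_S = 2.9 + 35.7 * cos(0.855211)
= 26.32 mN/m

26.32


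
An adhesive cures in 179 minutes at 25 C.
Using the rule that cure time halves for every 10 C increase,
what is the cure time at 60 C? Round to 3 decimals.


Factor = 2^((60 - 25) / 10) = 11.3137
Cure time = 179 / 11.3137
= 15.822 minutes

15.822


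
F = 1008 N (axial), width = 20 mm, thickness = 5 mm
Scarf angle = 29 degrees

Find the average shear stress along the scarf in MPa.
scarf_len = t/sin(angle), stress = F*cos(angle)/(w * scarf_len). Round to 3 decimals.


scarf_len = 5/sin(29 deg) = 10.3133
cos(29 deg) = 0.874620
stress = 1008*0.874620/(20*10.3133) = 4.274 MPa

4.274


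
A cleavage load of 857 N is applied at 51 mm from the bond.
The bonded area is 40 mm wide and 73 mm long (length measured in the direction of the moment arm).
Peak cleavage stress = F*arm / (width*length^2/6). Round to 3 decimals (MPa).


Moment = 857 * 51 = 43707 N*mm
Section modulus = 40 * 5329 / 6 = 213160 / 6 mm^3
Stress = 43707 / (213160 / 6) = 262242 / 213160
= 1.230 MPa

1.230


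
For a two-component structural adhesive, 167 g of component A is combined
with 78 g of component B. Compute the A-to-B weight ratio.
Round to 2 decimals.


Weight ratio A:B = 167 / 78
= 2.14

2.14


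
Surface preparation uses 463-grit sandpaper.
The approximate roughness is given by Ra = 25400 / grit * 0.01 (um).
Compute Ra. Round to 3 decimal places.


Ra = 25400 / 463 * 0.01
= 254 / 463
= 0.549 um

0.549


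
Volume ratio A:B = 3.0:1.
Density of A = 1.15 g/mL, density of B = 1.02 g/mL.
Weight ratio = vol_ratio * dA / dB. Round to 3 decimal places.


Wt ratio = 3.0 * 1.15 / 1.02
= 3.382

3.382


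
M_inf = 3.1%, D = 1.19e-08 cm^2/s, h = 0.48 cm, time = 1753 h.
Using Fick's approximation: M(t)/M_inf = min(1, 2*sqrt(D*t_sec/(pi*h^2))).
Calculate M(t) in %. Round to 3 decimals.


t = 6310800 s
ratio = min(1, 2*sqrt(1.19e-08*6310800/(pi*0.2304)))
= 0.644213
M(t) = 3.1 * 0.644213 = 1.997%

1.997


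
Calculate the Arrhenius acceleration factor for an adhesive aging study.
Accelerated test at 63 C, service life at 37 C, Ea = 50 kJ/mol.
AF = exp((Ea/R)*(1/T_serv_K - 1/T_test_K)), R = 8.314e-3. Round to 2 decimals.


T_test = 336.15 K, T_serv = 310.15 K
Ea/R = 50 / 0.008314 = 6013.95
AF = exp(6013.95 * (1/310.15 - 1/336.15))
= 4.48

4.48


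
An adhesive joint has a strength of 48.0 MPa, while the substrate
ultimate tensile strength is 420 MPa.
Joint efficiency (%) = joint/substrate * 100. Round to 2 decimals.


Efficiency = 48.0 / 420 * 100
= 11.43%

11.43


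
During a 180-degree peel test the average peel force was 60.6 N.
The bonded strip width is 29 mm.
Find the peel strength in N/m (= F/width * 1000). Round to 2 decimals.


Peel strength = F/width * 1000
= 60.6 / 29 * 1000
= 2089.66 N/m

2089.66


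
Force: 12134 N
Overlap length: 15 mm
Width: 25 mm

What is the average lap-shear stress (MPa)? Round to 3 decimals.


Average shear stress = F / (overlap * width)
= 12134 / (15 * 25)
= 32.357 MPa

32.357


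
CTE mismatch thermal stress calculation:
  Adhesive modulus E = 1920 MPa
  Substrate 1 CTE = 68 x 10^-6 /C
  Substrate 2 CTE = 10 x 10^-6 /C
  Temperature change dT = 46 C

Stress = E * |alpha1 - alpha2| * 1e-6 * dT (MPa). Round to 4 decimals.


delta_alpha = |68 - 10| = 58 x 10^-6/C
Stress = 1920 * 58e-6 * 46
= 5.1226 MPa

5.1226
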